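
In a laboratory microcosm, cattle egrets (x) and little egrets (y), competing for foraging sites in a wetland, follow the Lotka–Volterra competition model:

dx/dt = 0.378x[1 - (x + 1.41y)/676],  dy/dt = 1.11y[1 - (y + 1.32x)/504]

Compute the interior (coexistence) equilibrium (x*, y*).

Setting both brackets to zero gives the nullclines x + 1.41y = 676 and 1.32x + y = 504.
Substituting y = 504 - 1.32x into the first: x(1 - 1.41·1.32) = 676 - 1.41·504.
So x* = -34.6/-0.861 = 40.2, and then y* = 504 - 1.32·40.2 = 451.

x* ≈ 40.2, y* ≈ 451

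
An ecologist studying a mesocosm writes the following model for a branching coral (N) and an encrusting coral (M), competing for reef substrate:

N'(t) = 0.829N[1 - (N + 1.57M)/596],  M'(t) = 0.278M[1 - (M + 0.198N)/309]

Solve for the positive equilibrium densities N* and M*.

Setting both brackets to zero gives the nullclines N + 1.57M = 596 and 0.198N + M = 309.
Substituting M = 309 - 0.198N into the first: N(1 - 1.57·0.198) = 596 - 1.57·309.
So N* = 111/0.689 = 161, and then M* = 309 - 0.198·161 = 277.

N* ≈ 161, M* ≈ 277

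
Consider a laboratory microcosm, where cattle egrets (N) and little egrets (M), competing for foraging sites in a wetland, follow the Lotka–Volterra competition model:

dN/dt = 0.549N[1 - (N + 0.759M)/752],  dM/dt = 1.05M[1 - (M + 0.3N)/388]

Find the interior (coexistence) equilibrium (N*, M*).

N* ≈ 592, M* ≈ 210

Setting both brackets to zero gives the nullclines N + 0.759M = 752 and 0.3N + M = 388.
Substituting M = 388 - 0.3N into the first: N(1 - 0.759·0.3) = 752 - 0.759·388.
So N* = 458/0.772 = 592, and then M* = 388 - 0.3·592 = 210.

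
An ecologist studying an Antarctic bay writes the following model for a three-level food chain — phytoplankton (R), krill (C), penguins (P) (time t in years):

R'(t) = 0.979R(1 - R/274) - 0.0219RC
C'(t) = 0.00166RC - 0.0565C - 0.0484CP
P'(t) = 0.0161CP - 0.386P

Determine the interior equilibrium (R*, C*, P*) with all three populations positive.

From dP/dt = 0: 0.0161C* = 0.386, so C* = 24.
From dR/dt = 0: 0.979(1 - R*/274) = 0.0219·24, giving R* = 274·(1 - 0.536) = 127.
From dC/dt = 0: 0.00166·127 - 0.0565 = 0.0484P*, so P* = 0.154/0.0484 = 3.19.

R* ≈ 127, C* ≈ 24, P* ≈ 3.19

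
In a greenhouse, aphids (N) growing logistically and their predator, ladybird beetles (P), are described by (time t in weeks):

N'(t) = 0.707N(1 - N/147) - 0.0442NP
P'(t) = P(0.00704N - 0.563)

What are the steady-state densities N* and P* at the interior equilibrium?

N* ≈ 80, P* ≈ 7.29

From dP/dt = 0 with P > 0: 0.00704N* = 0.563, so N* = 80.
Substitute into dN/dt = 0: 0.707(1 - 80/147) = 0.0442P*.
The bracket is 0.456, giving P* = 0.322/0.0442 = 7.29.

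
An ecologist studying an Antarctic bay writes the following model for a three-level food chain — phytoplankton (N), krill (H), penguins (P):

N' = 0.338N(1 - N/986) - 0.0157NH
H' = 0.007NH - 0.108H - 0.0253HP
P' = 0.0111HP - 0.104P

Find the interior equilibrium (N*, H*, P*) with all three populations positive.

From dP/dt = 0: 0.0111H* = 0.104, so H* = 9.37.
From dN/dt = 0: 0.338(1 - N*/986) = 0.0157·9.37, giving N* = 986·(1 - 0.435) = 557.
From dH/dt = 0: 0.007·557 - 0.108 = 0.0253P*, so P* = 3.79/0.0253 = 150.

N* ≈ 557, H* ≈ 9.37, P* ≈ 150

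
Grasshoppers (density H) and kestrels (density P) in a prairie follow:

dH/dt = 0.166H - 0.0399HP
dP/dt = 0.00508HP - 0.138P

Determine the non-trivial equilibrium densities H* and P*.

Set dP/dt = 0 with P > 0: 0.00508H - 0.138 = 0, so H* = 0.138/0.00508 = 27.2.
Set dH/dt = 0 with H > 0: 0.166 - 0.0399P = 0, so P* = 0.166/0.0399 = 4.16.

H* ≈ 27.2, P* ≈ 4.16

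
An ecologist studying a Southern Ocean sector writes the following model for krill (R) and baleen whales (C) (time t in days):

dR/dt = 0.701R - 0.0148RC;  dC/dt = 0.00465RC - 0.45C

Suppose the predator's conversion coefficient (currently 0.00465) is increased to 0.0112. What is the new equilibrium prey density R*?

At the interior fixed point, setting dC/dt = 0 with C > 0 fixes R* = (predator death rate)/(RC coefficient) — independent of the other coefficients.
With the change, R* = 0.45/0.0112 = 40.2; it falls from 96.8.

R* ≈ 40.2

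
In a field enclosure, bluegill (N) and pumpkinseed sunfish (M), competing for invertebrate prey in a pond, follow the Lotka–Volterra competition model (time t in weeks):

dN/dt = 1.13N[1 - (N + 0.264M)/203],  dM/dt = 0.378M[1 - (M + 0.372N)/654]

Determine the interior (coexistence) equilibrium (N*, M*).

Setting both brackets to zero gives the nullclines N + 0.264M = 203 and 0.372N + M = 654.
Substituting M = 654 - 0.372N into the first: N(1 - 0.264·0.372) = 203 - 0.264·654.
So N* = 30.3/0.902 = 33.6, and then M* = 654 - 0.372·33.6 = 641.

N* ≈ 33.6, M* ≈ 641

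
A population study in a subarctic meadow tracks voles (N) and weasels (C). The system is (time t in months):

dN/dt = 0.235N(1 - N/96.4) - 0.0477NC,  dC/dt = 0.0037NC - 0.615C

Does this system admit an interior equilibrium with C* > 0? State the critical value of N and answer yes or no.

The predator equation gives dC/dt > 0 only when N > 0.615/0.0037 = 166.
Without the predator, N → K = 96.4. Since 96.4 < 166, the predator cannot invade.

Threshold N = 166; K < 166, so no, the predator goes extinct.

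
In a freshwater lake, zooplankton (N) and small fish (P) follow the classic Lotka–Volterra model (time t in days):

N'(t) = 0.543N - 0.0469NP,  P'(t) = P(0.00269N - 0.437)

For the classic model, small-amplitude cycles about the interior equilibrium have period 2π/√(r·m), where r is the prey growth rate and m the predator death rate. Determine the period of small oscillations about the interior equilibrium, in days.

Here r = 0.543 and m = 0.437, so r·m = 0.237.
ω = √0.237 = 0.487 per day, hence T = 2π/ω ≈ 12.9 days.

T ≈ 12.9 days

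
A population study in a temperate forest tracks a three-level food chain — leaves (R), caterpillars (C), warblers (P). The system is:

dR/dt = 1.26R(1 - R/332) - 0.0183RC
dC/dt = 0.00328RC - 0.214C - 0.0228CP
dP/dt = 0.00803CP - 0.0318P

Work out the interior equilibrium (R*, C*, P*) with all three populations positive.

R* ≈ 313, C* ≈ 3.96, P* ≈ 35.6

From dP/dt = 0: 0.00803C* = 0.0318, so C* = 3.96.
From dR/dt = 0: 1.26(1 - R*/332) = 0.0183·3.96, giving R* = 332·(1 - 0.0575) = 313.
From dC/dt = 0: 0.00328·313 - 0.214 = 0.0228P*, so P* = 0.812/0.0228 = 35.6.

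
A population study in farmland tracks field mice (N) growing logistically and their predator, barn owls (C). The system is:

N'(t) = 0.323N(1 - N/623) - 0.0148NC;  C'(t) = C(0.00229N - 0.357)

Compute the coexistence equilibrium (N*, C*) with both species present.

N* ≈ 156, C* ≈ 16.4

From dC/dt = 0 with C > 0: 0.00229N* = 0.357, so N* = 156.
Substitute into dN/dt = 0: 0.323(1 - 156/623) = 0.0148C*.
The bracket is 0.75, giving C* = 0.242/0.0148 = 16.4.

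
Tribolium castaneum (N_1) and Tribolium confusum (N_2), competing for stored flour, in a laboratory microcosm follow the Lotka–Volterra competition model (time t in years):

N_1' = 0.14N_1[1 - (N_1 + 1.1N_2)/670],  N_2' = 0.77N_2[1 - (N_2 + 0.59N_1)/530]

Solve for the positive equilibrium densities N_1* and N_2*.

Setting both brackets to zero gives the nullclines N_1 + 1.1N_2 = 670 and 0.59N_1 + N_2 = 530.
Substituting N_2 = 530 - 0.59N_1 into the first: N_1(1 - 1.1·0.59) = 670 - 1.1·530.
So N_1* = 87/0.351 = 248, and then N_2* = 530 - 0.59·248 = 384.

N_1* ≈ 248, N_2* ≈ 384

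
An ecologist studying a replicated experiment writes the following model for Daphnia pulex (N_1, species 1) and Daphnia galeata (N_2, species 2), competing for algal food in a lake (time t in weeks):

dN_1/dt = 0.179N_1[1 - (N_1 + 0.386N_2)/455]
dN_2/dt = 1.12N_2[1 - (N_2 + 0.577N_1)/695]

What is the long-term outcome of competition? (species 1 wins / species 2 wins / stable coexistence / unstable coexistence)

Compare the nullcline intercepts: K1/α12 = 455/0.386 = 1180 > K2 = 695; K2/α21 = 695/0.577 = 1200 > K1 = 455.
Since both inequalities hold, each species can invade when rare, so the interior equilibrium is stable.

stable coexistence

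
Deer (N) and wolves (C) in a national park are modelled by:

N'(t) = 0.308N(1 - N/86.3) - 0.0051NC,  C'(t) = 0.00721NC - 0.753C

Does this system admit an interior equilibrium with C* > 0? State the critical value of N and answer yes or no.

The predator equation gives dC/dt > 0 only when N > 0.753/0.00721 = 104.
Without the predator, N → K = 86.3. Since 86.3 < 104, the predator cannot invade.

Threshold N = 104; K < 104, so no, the predator goes extinct.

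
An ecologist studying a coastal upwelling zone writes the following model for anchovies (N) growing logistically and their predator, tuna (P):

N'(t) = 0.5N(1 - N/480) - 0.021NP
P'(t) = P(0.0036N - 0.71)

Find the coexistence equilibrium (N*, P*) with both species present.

N* ≈ 197, P* ≈ 14

From dP/dt = 0 with P > 0: 0.0036N* = 0.71, so N* = 197.
Substitute into dN/dt = 0: 0.5(1 - 197/480) = 0.021P*.
The bracket is 0.589, giving P* = 0.295/0.021 = 14.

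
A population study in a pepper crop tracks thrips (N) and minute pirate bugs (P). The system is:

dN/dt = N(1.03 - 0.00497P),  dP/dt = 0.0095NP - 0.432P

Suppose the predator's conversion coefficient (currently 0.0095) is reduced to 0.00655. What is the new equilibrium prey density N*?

At the interior fixed point, setting dP/dt = 0 with P > 0 fixes N* = (predator death rate)/(NP coefficient) — independent of the other coefficients.
With the change, N* = 0.432/0.00655 = 66; it rises from 45.5.

N* ≈ 66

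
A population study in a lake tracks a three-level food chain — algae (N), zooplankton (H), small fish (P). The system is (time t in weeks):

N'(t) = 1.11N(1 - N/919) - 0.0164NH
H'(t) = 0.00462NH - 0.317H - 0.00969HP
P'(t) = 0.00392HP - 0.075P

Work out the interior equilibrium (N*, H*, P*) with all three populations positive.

N* ≈ 659, H* ≈ 19.1, P* ≈ 282

From dP/dt = 0: 0.00392H* = 0.075, so H* = 19.1.
From dN/dt = 0: 1.11(1 - N*/919) = 0.0164·19.1, giving N* = 919·(1 - 0.283) = 659.
From dH/dt = 0: 0.00462·659 - 0.317 = 0.00969P*, so P* = 2.73/0.00969 = 282.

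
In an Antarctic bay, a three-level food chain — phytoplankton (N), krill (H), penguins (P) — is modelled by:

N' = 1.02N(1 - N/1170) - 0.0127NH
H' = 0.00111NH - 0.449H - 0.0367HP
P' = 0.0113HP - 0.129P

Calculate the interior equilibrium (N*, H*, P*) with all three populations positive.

N* ≈ 1000, H* ≈ 11.4, P* ≈ 18.1

From dP/dt = 0: 0.0113H* = 0.129, so H* = 11.4.
From dN/dt = 0: 1.02(1 - N*/1170) = 0.0127·11.4, giving N* = 1170·(1 - 0.142) = 1000.
From dH/dt = 0: 0.00111·1000 - 0.449 = 0.0367P*, so P* = 0.665/0.0367 = 18.1.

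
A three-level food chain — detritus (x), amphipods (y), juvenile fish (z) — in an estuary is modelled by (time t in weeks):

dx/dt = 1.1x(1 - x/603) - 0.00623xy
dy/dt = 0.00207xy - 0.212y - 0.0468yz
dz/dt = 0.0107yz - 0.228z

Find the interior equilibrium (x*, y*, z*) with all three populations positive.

x* ≈ 530, y* ≈ 21.3, z* ≈ 18.9

From dz/dt = 0: 0.0107y* = 0.228, so y* = 21.3.
From dx/dt = 0: 1.1(1 - x*/603) = 0.00623·21.3, giving x* = 603·(1 - 0.121) = 530.
From dy/dt = 0: 0.00207·530 - 0.212 = 0.0468z*, so z* = 0.886/0.0468 = 18.9.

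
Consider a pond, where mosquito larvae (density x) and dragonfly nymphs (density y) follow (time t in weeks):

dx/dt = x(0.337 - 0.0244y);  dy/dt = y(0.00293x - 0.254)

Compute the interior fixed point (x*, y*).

Set dy/dt = 0 with y > 0: 0.00293x - 0.254 = 0, so x* = 0.254/0.00293 = 86.7.
Set dx/dt = 0 with x > 0: 0.337 - 0.0244y = 0, so y* = 0.337/0.0244 = 13.8.

x* ≈ 86.7, y* ≈ 13.8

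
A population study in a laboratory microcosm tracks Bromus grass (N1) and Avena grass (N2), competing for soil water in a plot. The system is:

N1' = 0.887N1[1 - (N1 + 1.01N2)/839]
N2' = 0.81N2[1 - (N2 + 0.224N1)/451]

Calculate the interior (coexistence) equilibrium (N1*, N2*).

N1* ≈ 496, N2* ≈ 340

Setting both brackets to zero gives the nullclines N1 + 1.01N2 = 839 and 0.224N1 + N2 = 451.
Substituting N2 = 451 - 0.224N1 into the first: N1(1 - 1.01·0.224) = 839 - 1.01·451.
So N1* = 383/0.774 = 496, and then N2* = 451 - 0.224·496 = 340.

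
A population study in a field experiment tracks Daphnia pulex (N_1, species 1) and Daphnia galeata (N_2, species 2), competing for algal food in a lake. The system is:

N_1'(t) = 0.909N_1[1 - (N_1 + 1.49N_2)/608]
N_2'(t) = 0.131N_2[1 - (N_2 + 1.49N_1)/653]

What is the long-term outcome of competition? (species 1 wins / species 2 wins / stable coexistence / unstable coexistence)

unstable coexistence (outcome depends on initial conditions)

Compare the nullcline intercepts: K1/α12 = 608/1.49 = 408 < K2 = 653; K2/α21 = 653/1.49 = 438 < K1 = 608.
Since both are reversed, neither can invade when rare; the interior point is a saddle.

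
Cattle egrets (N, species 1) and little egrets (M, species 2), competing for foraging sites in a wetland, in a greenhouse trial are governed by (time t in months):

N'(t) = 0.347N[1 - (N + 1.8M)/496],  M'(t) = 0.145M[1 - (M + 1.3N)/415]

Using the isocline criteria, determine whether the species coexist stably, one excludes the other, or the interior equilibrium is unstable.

unstable coexistence (outcome depends on initial conditions)

Compare the nullcline intercepts: K1/α12 = 496/1.8 = 276 < K2 = 415; K2/α21 = 415/1.3 = 319 < K1 = 496.
Since both are reversed, neither can invade when rare; the interior point is a saddle.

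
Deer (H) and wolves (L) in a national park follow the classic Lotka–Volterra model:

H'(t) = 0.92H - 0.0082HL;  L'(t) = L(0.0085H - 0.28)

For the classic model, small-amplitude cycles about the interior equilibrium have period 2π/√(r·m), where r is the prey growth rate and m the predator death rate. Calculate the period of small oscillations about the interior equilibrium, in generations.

Here r = 0.92 and m = 0.28, so r·m = 0.258.
ω = √0.258 = 0.508 per generation, hence T = 2π/ω ≈ 12.4 generations.

T ≈ 12.4 generations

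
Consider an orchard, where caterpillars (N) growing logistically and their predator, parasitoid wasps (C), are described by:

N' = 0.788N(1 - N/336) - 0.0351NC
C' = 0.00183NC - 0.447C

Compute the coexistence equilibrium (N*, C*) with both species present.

From dC/dt = 0 with C > 0: 0.00183N* = 0.447, so N* = 244.
Substitute into dN/dt = 0: 0.788(1 - 244/336) = 0.0351C*.
The bracket is 0.273, giving C* = 0.215/0.0351 = 6.13.

N* ≈ 244, C* ≈ 6.13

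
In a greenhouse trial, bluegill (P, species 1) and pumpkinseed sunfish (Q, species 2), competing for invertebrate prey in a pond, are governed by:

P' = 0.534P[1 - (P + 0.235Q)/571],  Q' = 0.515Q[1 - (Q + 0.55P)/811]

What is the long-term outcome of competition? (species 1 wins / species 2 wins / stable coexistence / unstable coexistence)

stable coexistence

Compare the nullcline intercepts: K1/α12 = 571/0.235 = 2430 > K2 = 811; K2/α21 = 811/0.55 = 1470 > K1 = 571.
Since both inequalities hold, each species can invade when rare, so the interior equilibrium is stable.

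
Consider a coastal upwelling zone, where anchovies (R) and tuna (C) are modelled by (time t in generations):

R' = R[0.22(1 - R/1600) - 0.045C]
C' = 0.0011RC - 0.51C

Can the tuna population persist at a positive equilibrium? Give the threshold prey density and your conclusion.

The predator equation gives dC/dt > 0 only when R > 0.51/0.0011 = 464.
Without the predator, R → K = 1600. Since 1600 > 464, the predator can invade and persist.

Threshold R = 464; K > 464, so yes, the predator persists.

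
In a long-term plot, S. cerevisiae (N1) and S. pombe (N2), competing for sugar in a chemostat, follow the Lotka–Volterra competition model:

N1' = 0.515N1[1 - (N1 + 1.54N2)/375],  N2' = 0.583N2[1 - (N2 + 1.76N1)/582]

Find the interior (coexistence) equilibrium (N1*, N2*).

Setting both brackets to zero gives the nullclines N1 + 1.54N2 = 375 and 1.76N1 + N2 = 582.
Substituting N2 = 582 - 1.76N1 into the first: N1(1 - 1.54·1.76) = 375 - 1.54·582.
So N1* = -521/-1.71 = 305, and then N2* = 582 - 1.76·305 = 45.6.

N1* ≈ 305, N2* ≈ 45.6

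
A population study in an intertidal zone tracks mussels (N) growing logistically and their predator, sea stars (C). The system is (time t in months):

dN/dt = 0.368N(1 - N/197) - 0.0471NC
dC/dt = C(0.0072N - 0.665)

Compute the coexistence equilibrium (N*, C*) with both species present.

From dC/dt = 0 with C > 0: 0.0072N* = 0.665, so N* = 92.4.
Substitute into dN/dt = 0: 0.368(1 - 92.4/197) = 0.0471C*.
The bracket is 0.531, giving C* = 0.195/0.0471 = 4.15.

N* ≈ 92.4, C* ≈ 4.15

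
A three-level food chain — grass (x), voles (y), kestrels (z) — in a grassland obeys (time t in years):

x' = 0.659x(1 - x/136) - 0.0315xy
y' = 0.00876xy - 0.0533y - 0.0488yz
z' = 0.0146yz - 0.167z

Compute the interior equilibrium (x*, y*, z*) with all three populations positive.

x* ≈ 61.6, y* ≈ 11.4, z* ≈ 9.97

From dz/dt = 0: 0.0146y* = 0.167, so y* = 11.4.
From dx/dt = 0: 0.659(1 - x*/136) = 0.0315·11.4, giving x* = 136·(1 - 0.547) = 61.6.
From dy/dt = 0: 0.00876·61.6 - 0.0533 = 0.0488z*, so z* = 0.487/0.0488 = 9.97.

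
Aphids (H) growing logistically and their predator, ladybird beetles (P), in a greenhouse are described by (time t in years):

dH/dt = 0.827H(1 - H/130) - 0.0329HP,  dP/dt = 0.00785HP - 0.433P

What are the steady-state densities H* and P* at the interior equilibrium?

H* ≈ 55.2, P* ≈ 14.5

From dP/dt = 0 with P > 0: 0.00785H* = 0.433, so H* = 55.2.
Substitute into dH/dt = 0: 0.827(1 - 55.2/130) = 0.0329P*.
The bracket is 0.576, giving P* = 0.476/0.0329 = 14.5.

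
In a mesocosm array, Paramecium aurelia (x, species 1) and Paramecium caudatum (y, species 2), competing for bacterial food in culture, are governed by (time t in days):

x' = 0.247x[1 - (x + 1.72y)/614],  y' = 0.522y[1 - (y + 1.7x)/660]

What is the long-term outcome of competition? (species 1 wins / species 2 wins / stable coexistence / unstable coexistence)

unstable coexistence (outcome depends on initial conditions)

Compare the nullcline intercepts: K1/α12 = 614/1.72 = 357 < K2 = 660; K2/α21 = 660/1.7 = 388 < K1 = 614.
Since both are reversed, neither can invade when rare; the interior point is a saddle.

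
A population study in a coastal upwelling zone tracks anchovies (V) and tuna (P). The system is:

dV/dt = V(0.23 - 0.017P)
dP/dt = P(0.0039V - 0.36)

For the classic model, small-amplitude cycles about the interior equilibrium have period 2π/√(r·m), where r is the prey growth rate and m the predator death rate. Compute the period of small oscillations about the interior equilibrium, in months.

Here r = 0.23 and m = 0.36, so r·m = 0.0828.
ω = √0.0828 = 0.288 per month, hence T = 2π/ω ≈ 21.8 months.

T ≈ 21.8 months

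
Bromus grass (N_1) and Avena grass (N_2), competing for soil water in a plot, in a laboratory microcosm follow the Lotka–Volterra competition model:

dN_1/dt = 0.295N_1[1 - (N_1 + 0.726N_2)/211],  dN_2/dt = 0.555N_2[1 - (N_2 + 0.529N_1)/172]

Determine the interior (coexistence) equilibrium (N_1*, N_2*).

N_1* ≈ 140, N_2* ≈ 98

Setting both brackets to zero gives the nullclines N_1 + 0.726N_2 = 211 and 0.529N_1 + N_2 = 172.
Substituting N_2 = 172 - 0.529N_1 into the first: N_1(1 - 0.726·0.529) = 211 - 0.726·172.
So N_1* = 86.1/0.616 = 140, and then N_2* = 172 - 0.529·140 = 98.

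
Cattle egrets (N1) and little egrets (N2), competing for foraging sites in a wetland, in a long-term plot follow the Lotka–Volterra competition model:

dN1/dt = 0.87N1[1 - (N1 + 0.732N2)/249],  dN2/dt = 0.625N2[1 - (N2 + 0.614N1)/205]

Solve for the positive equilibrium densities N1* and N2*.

N1* ≈ 180, N2* ≈ 94.7

Setting both brackets to zero gives the nullclines N1 + 0.732N2 = 249 and 0.614N1 + N2 = 205.
Substituting N2 = 205 - 0.614N1 into the first: N1(1 - 0.732·0.614) = 249 - 0.732·205.
So N1* = 98.9/0.551 = 180, and then N2* = 205 - 0.614·180 = 94.7.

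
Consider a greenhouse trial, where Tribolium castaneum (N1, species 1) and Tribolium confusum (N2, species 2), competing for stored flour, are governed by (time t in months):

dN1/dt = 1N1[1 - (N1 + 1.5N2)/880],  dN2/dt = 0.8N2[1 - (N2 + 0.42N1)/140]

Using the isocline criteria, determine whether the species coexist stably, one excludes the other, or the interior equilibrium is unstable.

Compare the nullcline intercepts: K1/α12 = 880/1.5 = 587 > K2 = 140; K2/α21 = 140/0.42 = 333 < K1 = 880.
Since the inequalities point opposite ways, species 1 can invade but species 2 cannot.

species 1 excludes species 2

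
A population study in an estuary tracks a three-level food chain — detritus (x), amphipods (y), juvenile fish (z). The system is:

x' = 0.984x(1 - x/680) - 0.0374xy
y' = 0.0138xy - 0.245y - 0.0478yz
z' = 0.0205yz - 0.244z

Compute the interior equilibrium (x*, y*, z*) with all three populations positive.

From dz/dt = 0: 0.0205y* = 0.244, so y* = 11.9.
From dx/dt = 0: 0.984(1 - x*/680) = 0.0374·11.9, giving x* = 680·(1 - 0.452) = 372.
From dy/dt = 0: 0.0138·372 - 0.245 = 0.0478z*, so z* = 4.89/0.0478 = 102.

x* ≈ 372, y* ≈ 11.9, z* ≈ 102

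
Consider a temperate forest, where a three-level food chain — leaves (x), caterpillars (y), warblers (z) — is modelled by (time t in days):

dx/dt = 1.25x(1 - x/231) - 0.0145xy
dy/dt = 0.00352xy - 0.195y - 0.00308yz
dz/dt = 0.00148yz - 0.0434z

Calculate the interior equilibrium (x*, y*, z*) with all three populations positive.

From dz/dt = 0: 0.00148y* = 0.0434, so y* = 29.3.
From dx/dt = 0: 1.25(1 - x*/231) = 0.0145·29.3, giving x* = 231·(1 - 0.34) = 152.
From dy/dt = 0: 0.00352·152 - 0.195 = 0.00308z*, so z* = 0.342/0.00308 = 111.

x* ≈ 152, y* ≈ 29.3, z* ≈ 111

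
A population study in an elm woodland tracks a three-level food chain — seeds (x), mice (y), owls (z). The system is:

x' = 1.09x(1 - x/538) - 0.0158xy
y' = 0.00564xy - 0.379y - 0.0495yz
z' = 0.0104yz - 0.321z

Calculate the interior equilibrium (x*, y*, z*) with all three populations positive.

x* ≈ 297, y* ≈ 30.9, z* ≈ 26.2

From dz/dt = 0: 0.0104y* = 0.321, so y* = 30.9.
From dx/dt = 0: 1.09(1 - x*/538) = 0.0158·30.9, giving x* = 538·(1 - 0.447) = 297.
From dy/dt = 0: 0.00564·297 - 0.379 = 0.0495z*, so z* = 1.3/0.0495 = 26.2.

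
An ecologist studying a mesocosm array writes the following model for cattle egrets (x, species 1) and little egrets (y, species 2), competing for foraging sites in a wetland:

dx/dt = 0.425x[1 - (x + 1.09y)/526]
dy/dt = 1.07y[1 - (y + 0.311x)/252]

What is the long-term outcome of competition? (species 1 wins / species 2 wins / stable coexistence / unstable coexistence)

Compare the nullcline intercepts: K1/α12 = 526/1.09 = 483 > K2 = 252; K2/α21 = 252/0.311 = 810 > K1 = 526.
Since both inequalities hold, each species can invade when rare, so the interior equilibrium is stable.

stable coexistence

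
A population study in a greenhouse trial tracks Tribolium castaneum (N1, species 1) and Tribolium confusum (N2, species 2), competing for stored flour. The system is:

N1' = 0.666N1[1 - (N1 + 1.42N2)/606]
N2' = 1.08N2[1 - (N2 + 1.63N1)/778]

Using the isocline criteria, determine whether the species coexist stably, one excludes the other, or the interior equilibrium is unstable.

Compare the nullcline intercepts: K1/α12 = 606/1.42 = 427 < K2 = 778; K2/α21 = 778/1.63 = 477 < K1 = 606.
Since both are reversed, neither can invade when rare; the interior point is a saddle.

unstable coexistence (outcome depends on initial conditions)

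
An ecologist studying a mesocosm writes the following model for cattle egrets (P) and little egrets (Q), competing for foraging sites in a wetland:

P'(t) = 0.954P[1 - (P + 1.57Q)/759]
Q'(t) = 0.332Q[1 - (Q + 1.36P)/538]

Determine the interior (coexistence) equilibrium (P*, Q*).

Setting both brackets to zero gives the nullclines P + 1.57Q = 759 and 1.36P + Q = 538.
Substituting Q = 538 - 1.36P into the first: P(1 - 1.57·1.36) = 759 - 1.57·538.
So P* = -85.7/-1.14 = 75.5, and then Q* = 538 - 1.36·75.5 = 435.

P* ≈ 75.5, Q* ≈ 435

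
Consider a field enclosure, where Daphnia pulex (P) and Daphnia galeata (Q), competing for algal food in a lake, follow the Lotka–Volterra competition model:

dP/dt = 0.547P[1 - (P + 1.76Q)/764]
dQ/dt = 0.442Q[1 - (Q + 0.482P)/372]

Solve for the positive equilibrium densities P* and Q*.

P* ≈ 720, Q* ≈ 24.7

Setting both brackets to zero gives the nullclines P + 1.76Q = 764 and 0.482P + Q = 372.
Substituting Q = 372 - 0.482P into the first: P(1 - 1.76·0.482) = 764 - 1.76·372.
So P* = 109/0.152 = 720, and then Q* = 372 - 0.482·720 = 24.7.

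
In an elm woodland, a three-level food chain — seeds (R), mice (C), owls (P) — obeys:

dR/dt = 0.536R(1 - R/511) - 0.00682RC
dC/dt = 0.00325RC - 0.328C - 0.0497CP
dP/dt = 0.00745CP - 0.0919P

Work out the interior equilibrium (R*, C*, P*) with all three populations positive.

R* ≈ 431, C* ≈ 12.3, P* ≈ 21.6

From dP/dt = 0: 0.00745C* = 0.0919, so C* = 12.3.
From dR/dt = 0: 0.536(1 - R*/511) = 0.00682·12.3, giving R* = 511·(1 - 0.157) = 431.
From dC/dt = 0: 0.00325·431 - 0.328 = 0.0497P*, so P* = 1.07/0.0497 = 21.6.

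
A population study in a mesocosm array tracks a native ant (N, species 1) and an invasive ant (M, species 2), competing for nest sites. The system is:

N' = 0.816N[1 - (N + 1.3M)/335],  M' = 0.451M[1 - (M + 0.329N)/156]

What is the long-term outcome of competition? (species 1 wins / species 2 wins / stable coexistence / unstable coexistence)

stable coexistence

Compare the nullcline intercepts: K1/α12 = 335/1.3 = 258 > K2 = 156; K2/α21 = 156/0.329 = 474 > K1 = 335.
Since both inequalities hold, each species can invade when rare, so the interior equilibrium is stable.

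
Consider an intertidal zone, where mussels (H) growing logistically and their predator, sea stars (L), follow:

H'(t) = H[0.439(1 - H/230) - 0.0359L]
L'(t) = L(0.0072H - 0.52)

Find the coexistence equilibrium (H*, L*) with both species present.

H* ≈ 72.2, L* ≈ 8.39

From dL/dt = 0 with L > 0: 0.0072H* = 0.52, so H* = 72.2.
Substitute into dH/dt = 0: 0.439(1 - 72.2/230) = 0.0359L*.
The bracket is 0.686, giving L* = 0.301/0.0359 = 8.39.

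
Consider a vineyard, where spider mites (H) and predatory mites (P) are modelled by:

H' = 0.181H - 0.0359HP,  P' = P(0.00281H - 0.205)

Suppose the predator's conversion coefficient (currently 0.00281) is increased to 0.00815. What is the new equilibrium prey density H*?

At the interior fixed point, setting dP/dt = 0 with P > 0 fixes H* = (predator death rate)/(HP coefficient) — independent of the other coefficients.
With the change, H* = 0.205/0.00815 = 25.2; it falls from 73.

H* ≈ 25.2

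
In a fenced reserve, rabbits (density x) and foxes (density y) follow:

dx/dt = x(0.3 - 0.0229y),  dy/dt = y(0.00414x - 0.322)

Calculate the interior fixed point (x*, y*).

x* ≈ 77.8, y* ≈ 13.1

Set dy/dt = 0 with y > 0: 0.00414x - 0.322 = 0, so x* = 0.322/0.00414 = 77.8.
Set dx/dt = 0 with x > 0: 0.3 - 0.0229y = 0, so y* = 0.3/0.0229 = 13.1.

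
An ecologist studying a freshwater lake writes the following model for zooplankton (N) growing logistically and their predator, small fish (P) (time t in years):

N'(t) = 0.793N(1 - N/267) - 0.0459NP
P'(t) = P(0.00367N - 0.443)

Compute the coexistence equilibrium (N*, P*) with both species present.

N* ≈ 121, P* ≈ 9.47

From dP/dt = 0 with P > 0: 0.00367N* = 0.443, so N* = 121.
Substitute into dN/dt = 0: 0.793(1 - 121/267) = 0.0459P*.
The bracket is 0.548, giving P* = 0.434/0.0459 = 9.47.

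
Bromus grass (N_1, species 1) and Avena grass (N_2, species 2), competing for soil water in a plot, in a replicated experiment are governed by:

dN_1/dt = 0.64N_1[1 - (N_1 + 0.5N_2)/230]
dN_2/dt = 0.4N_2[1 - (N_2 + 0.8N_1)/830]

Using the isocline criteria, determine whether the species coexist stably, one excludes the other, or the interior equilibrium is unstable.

species 2 excludes species 1

Compare the nullcline intercepts: K1/α12 = 230/0.5 = 460 < K2 = 830; K2/α21 = 830/0.8 = 1040 > K1 = 230.
Since the inequalities point opposite ways, species 2 can invade but species 1 cannot.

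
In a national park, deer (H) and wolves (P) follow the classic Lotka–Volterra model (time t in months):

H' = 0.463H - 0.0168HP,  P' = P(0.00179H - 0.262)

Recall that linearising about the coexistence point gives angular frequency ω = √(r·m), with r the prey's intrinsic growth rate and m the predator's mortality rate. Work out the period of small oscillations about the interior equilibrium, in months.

T ≈ 18 months

Here r = 0.463 and m = 0.262, so r·m = 0.121.
ω = √0.121 = 0.348 per month, hence T = 2π/ω ≈ 18 months.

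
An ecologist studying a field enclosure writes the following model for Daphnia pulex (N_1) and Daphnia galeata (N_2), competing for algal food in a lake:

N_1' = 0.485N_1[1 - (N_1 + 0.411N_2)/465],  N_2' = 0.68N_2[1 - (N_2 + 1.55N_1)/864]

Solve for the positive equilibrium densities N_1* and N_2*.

N_1* ≈ 303, N_2* ≈ 395

Setting both brackets to zero gives the nullclines N_1 + 0.411N_2 = 465 and 1.55N_1 + N_2 = 864.
Substituting N_2 = 864 - 1.55N_1 into the first: N_1(1 - 0.411·1.55) = 465 - 0.411·864.
So N_1* = 110/0.363 = 303, and then N_2* = 864 - 1.55·303 = 395.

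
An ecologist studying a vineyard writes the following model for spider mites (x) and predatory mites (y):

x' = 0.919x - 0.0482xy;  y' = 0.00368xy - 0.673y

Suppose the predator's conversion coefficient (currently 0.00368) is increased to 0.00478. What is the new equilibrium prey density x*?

At the interior fixed point, setting dy/dt = 0 with y > 0 fixes x* = (predator death rate)/(xy coefficient) — independent of the other coefficients.
With the change, x* = 0.673/0.00478 = 141; it falls from 183.

x* ≈ 141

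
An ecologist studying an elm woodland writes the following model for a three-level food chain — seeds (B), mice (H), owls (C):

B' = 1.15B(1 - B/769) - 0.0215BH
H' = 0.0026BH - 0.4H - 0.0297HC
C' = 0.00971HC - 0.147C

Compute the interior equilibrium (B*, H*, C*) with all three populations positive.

From dC/dt = 0: 0.00971H* = 0.147, so H* = 15.1.
From dB/dt = 0: 1.15(1 - B*/769) = 0.0215·15.1, giving B* = 769·(1 - 0.283) = 551.
From dH/dt = 0: 0.0026·551 - 0.4 = 0.0297C*, so C* = 1.03/0.0297 = 34.8.

B* ≈ 551, H* ≈ 15.1, C* ≈ 34.8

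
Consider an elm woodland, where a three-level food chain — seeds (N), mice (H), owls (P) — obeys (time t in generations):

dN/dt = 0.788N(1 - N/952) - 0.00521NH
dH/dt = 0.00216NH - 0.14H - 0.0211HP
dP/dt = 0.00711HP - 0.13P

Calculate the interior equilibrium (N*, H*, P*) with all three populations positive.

From dP/dt = 0: 0.00711H* = 0.13, so H* = 18.3.
From dN/dt = 0: 0.788(1 - N*/952) = 0.00521·18.3, giving N* = 952·(1 - 0.121) = 837.
From dH/dt = 0: 0.00216·837 - 0.14 = 0.0211P*, so P* = 1.67/0.0211 = 79.

N* ≈ 837, H* ≈ 18.3, P* ≈ 79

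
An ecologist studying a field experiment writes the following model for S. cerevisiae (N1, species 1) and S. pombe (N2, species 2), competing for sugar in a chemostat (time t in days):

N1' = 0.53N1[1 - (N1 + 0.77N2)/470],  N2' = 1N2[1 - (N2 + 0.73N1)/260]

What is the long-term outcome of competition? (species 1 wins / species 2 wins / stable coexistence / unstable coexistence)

Compare the nullcline intercepts: K1/α12 = 470/0.77 = 610 > K2 = 260; K2/α21 = 260/0.73 = 356 < K1 = 470.
Since the inequalities point opposite ways, species 1 can invade but species 2 cannot.

species 1 excludes species 2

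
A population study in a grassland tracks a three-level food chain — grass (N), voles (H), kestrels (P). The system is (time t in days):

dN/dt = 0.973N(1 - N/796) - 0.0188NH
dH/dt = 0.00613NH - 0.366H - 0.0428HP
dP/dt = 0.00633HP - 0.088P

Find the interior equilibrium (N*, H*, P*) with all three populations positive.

N* ≈ 582, H* ≈ 13.9, P* ≈ 74.8

From dP/dt = 0: 0.00633H* = 0.088, so H* = 13.9.
From dN/dt = 0: 0.973(1 - N*/796) = 0.0188·13.9, giving N* = 796·(1 - 0.269) = 582.
From dH/dt = 0: 0.00613·582 - 0.366 = 0.0428P*, so P* = 3.2/0.0428 = 74.8.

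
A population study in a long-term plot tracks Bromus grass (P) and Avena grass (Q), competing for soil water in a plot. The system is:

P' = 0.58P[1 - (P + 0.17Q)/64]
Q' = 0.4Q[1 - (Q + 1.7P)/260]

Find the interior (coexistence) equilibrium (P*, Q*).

Setting both brackets to zero gives the nullclines P + 0.17Q = 64 and 1.7P + Q = 260.
Substituting Q = 260 - 1.7P into the first: P(1 - 0.17·1.7) = 64 - 0.17·260.
So P* = 19.8/0.711 = 27.8, and then Q* = 260 - 1.7·27.8 = 213.

P* ≈ 27.8, Q* ≈ 213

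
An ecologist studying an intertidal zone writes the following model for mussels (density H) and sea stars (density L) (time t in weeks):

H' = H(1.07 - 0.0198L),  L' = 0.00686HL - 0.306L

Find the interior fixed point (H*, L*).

Set dL/dt = 0 with L > 0: 0.00686H - 0.306 = 0, so H* = 0.306/0.00686 = 44.6.
Set dH/dt = 0 with H > 0: 1.07 - 0.0198L = 0, so L* = 1.07/0.0198 = 54.

H* ≈ 44.6, L* ≈ 54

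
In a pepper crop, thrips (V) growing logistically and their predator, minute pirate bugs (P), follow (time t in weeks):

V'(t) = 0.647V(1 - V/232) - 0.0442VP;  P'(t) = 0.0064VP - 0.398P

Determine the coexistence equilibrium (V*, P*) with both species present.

V* ≈ 62.2, P* ≈ 10.7

From dP/dt = 0 with P > 0: 0.0064V* = 0.398, so V* = 62.2.
Substitute into dV/dt = 0: 0.647(1 - 62.2/232) = 0.0442P*.
The bracket is 0.732, giving P* = 0.474/0.0442 = 10.7.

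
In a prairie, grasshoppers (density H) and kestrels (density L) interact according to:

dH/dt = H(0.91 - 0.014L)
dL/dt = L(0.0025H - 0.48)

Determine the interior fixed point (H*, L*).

H* ≈ 192, L* ≈ 65

Set dL/dt = 0 with L > 0: 0.0025H - 0.48 = 0, so H* = 0.48/0.0025 = 192.
Set dH/dt = 0 with H > 0: 0.91 - 0.014L = 0, so L* = 0.91/0.014 = 65.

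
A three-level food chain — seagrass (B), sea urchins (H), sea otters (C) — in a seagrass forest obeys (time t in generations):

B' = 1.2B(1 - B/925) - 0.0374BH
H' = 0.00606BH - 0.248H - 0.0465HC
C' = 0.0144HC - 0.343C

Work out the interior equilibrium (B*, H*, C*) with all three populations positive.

B* ≈ 238, H* ≈ 23.8, C* ≈ 25.7

From dC/dt = 0: 0.0144H* = 0.343, so H* = 23.8.
From dB/dt = 0: 1.2(1 - B*/925) = 0.0374·23.8, giving B* = 925·(1 - 0.742) = 238.
From dH/dt = 0: 0.00606·238 - 0.248 = 0.0465C*, so C* = 1.2/0.0465 = 25.7.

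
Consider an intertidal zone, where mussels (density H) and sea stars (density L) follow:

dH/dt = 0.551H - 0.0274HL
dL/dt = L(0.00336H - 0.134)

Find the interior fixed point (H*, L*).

H* ≈ 39.9, L* ≈ 20.1

Set dL/dt = 0 with L > 0: 0.00336H - 0.134 = 0, so H* = 0.134/0.00336 = 39.9.
Set dH/dt = 0 with H > 0: 0.551 - 0.0274L = 0, so L* = 0.551/0.0274 = 20.1.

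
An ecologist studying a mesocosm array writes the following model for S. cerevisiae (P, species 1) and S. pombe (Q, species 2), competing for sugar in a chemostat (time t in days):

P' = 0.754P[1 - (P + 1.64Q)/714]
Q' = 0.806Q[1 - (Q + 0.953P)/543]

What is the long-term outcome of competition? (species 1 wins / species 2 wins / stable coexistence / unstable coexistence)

Compare the nullcline intercepts: K1/α12 = 714/1.64 = 435 < K2 = 543; K2/α21 = 543/0.953 = 570 < K1 = 714.
Since both are reversed, neither can invade when rare; the interior point is a saddle.

unstable coexistence (outcome depends on initial conditions)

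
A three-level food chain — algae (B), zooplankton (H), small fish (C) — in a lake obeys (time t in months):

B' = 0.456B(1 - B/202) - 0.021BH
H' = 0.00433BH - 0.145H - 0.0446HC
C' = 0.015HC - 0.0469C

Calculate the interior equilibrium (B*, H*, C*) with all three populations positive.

From dC/dt = 0: 0.015H* = 0.0469, so H* = 3.13.
From dB/dt = 0: 0.456(1 - B*/202) = 0.021·3.13, giving B* = 202·(1 - 0.144) = 173.
From dH/dt = 0: 0.00433·173 - 0.145 = 0.0446C*, so C* = 0.604/0.0446 = 13.5.

B* ≈ 173, H* ≈ 3.13, C* ≈ 13.5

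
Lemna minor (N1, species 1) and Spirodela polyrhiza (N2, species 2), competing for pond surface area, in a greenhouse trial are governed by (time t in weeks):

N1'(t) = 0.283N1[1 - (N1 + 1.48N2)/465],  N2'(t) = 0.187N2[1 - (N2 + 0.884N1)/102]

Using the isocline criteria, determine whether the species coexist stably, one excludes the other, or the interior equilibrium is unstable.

Compare the nullcline intercepts: K1/α12 = 465/1.48 = 314 > K2 = 102; K2/α21 = 102/0.884 = 115 < K1 = 465.
Since the inequalities point opposite ways, species 1 can invade but species 2 cannot.

species 1 excludes species 2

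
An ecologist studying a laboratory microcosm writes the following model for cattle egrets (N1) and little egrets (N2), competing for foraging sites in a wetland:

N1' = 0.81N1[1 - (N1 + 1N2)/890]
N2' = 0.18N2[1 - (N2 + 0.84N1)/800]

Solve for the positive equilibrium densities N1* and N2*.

Setting both brackets to zero gives the nullclines N1 + 1N2 = 890 and 0.84N1 + N2 = 800.
Substituting N2 = 800 - 0.84N1 into the first: N1(1 - 1·0.84) = 890 - 1·800.
So N1* = 90/0.16 = 562, and then N2* = 800 - 0.84·562 = 327.

N1* ≈ 562, N2* ≈ 327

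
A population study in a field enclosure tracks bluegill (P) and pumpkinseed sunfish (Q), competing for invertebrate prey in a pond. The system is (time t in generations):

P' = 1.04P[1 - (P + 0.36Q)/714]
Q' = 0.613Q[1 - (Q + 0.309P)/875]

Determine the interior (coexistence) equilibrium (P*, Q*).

P* ≈ 449, Q* ≈ 736

Setting both brackets to zero gives the nullclines P + 0.36Q = 714 and 0.309P + Q = 875.
Substituting Q = 875 - 0.309P into the first: P(1 - 0.36·0.309) = 714 - 0.36·875.
So P* = 399/0.889 = 449, and then Q* = 875 - 0.309·449 = 736.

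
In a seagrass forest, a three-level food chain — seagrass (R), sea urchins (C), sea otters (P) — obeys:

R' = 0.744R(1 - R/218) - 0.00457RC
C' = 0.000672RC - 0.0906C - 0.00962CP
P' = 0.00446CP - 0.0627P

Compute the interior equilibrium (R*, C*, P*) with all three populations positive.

From dP/dt = 0: 0.00446C* = 0.0627, so C* = 14.1.
From dR/dt = 0: 0.744(1 - R*/218) = 0.00457·14.1, giving R* = 218·(1 - 0.0864) = 199.
From dC/dt = 0: 0.000672·199 - 0.0906 = 0.00962P*, so P* = 0.0432/0.00962 = 4.5.

R* ≈ 199, C* ≈ 14.1, P* ≈ 4.5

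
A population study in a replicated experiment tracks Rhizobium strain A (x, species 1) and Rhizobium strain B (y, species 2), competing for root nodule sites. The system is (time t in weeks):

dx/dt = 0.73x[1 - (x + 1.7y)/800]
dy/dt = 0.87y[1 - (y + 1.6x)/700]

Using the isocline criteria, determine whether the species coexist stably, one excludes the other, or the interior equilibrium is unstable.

Compare the nullcline intercepts: K1/α12 = 800/1.7 = 471 < K2 = 700; K2/α21 = 700/1.6 = 438 < K1 = 800.
Since both are reversed, neither can invade when rare; the interior point is a saddle.

unstable coexistence (outcome depends on initial conditions)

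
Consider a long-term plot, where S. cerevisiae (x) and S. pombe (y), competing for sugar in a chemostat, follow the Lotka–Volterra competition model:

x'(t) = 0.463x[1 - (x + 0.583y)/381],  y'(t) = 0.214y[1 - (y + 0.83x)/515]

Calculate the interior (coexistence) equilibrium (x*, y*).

Setting both brackets to zero gives the nullclines x + 0.583y = 381 and 0.83x + y = 515.
Substituting y = 515 - 0.83x into the first: x(1 - 0.583·0.83) = 381 - 0.583·515.
So x* = 80.8/0.516 = 156, and then y* = 515 - 0.83·156 = 385.

x* ≈ 156, y* ≈ 385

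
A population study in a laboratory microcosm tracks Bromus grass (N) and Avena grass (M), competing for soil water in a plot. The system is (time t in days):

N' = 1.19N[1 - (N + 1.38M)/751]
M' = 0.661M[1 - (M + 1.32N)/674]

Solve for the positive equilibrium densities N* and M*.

N* ≈ 218, M* ≈ 386

Setting both brackets to zero gives the nullclines N + 1.38M = 751 and 1.32N + M = 674.
Substituting M = 674 - 1.32N into the first: N(1 - 1.38·1.32) = 751 - 1.38·674.
So N* = -179/-0.822 = 218, and then M* = 674 - 1.32·218 = 386.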